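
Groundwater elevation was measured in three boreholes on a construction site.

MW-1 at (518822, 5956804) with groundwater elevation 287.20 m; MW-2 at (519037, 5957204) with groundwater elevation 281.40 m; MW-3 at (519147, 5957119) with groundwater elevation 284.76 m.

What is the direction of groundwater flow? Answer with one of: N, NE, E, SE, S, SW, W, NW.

NW

Taking MW-1 as reference: MW-2−MW-1 = (215, 400, -5.80); MW-3−MW-1 = (325, 315, -2.44).
Determinant of the coordinate differences = 215·315 − 325·400 = -62275.
∂h/∂x = [(-5.80)·315 − (-2.44)·400] / -62275 = +0.01367
∂h/∂y = [215·(-2.44) − 325·(-5.80)] / -62275 = -0.02185
Flow = −∇h = (-0.01367 east, +0.02185 north), which points northwest.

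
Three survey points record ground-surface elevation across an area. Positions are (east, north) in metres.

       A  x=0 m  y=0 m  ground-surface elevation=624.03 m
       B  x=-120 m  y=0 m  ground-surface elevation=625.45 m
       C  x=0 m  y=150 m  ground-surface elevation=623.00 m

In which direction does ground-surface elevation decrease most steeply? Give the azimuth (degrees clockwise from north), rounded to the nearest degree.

060°

∂z/∂x = (625.45 − 624.03) / (-120 − 0) = -0.01183
∂z/∂y = (623.00 − 624.03) / (150 − 0) = -0.006867
Steepest decrease is along −∇f: components (+0.01183 E, +0.006867 N).
Azimuth = atan2(+0.01183, +0.006867) = 59.9° ≈ 060°.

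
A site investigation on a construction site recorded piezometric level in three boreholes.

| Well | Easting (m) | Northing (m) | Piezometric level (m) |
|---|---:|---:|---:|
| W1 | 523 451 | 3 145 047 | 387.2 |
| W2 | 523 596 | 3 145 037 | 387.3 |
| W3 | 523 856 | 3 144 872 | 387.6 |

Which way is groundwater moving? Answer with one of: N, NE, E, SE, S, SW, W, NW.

Differences from W1: to W2 (Δx, Δy, Δh) = (145, -10, +0.1); to W3 = (405, -175, +0.4).
Solve a·Δx + b·Δy = Δh: det = 145·(-175) − 405·(-10) = -21325.
∂h/∂x = [(+0.1)·(-175) − (+0.4)·(-10)] / -21325 = +0.0006331
∂h/∂y = [145·(+0.4) − 405·(+0.1)] / -21325 = -0.0008206
Flow = −∇h = (-0.0006331 east, +0.0008206 north), which points northwest.

NW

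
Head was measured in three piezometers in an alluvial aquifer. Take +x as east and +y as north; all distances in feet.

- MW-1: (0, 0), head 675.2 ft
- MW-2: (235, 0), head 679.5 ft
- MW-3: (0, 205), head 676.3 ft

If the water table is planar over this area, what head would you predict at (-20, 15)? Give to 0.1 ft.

∂h/∂x = (679.5 − 675.2) / (235 − 0) = +0.01830
∂h/∂y = (676.3 − 675.2) / (205 − 0) = +0.005366
h(-20, 15) = 675.2 + (+0.01830)·(-20) + (+0.005366)·(15) = 675.2 -0.366 +0.080 = 674.915 ft.

674.9 ft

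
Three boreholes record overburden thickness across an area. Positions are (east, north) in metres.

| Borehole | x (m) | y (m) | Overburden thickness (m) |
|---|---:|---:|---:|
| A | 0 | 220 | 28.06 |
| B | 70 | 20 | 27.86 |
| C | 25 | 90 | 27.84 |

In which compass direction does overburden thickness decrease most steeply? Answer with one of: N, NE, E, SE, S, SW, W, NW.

SW

Differences from A: to B (Δx, Δy, Δh) = (70, -200, -0.20); to C = (25, -130, -0.22).
Determinant of the coordinate differences = 70·(-130) − 25·(-200) = -4100.
∂d/∂x = [(-0.20)·(-130) − (-0.22)·(-200)] / -4100 = +0.004390
∂d/∂y = [70·(-0.22) − 25·(-0.20)] / -4100 = +0.002537
Steepest decrease is along −∇f = (-0.004390 E, -0.002537 N) → southwest.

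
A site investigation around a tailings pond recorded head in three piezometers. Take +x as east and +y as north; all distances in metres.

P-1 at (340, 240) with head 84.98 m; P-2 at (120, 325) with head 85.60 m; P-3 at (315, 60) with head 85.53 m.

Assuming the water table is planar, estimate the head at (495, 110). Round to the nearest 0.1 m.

84.7 m

Three-point gradient (reference P-1): Δ to P-2 = (-220, 85, +0.62), Δ to P-3 = (-25, -180, +0.55).
∂h/∂x = -0.003795, ∂h/∂y = -0.002528 (det = 41725).
h(495, 110) = 84.98 + (-0.003795)·(155) + (-0.002528)·(-130) = 84.98 -0.588 +0.329 = 84.720 m.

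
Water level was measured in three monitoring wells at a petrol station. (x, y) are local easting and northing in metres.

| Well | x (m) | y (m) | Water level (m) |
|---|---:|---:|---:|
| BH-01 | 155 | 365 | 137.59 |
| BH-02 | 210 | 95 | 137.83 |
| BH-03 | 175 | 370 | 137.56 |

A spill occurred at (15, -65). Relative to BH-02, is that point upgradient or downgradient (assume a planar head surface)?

Taking BH-01 as reference: BH-02−BH-01 = (55, -270, +0.24); BH-03−BH-01 = (20, 5, -0.03).
Determinant of the coordinate differences = 55·5 − 20·(-270) = 5675.
∂h/∂x = [(+0.24)·5 − (-0.03)·(-270)] / 5675 = -0.001216
∂h/∂y = [55·(-0.03) − 20·(+0.24)] / 5675 = -0.001137
Head at (15, -65) = 137.59 + (-0.001216)·(-140) + (-0.001137)·(-430) = 138.25 m.
That is higher than the 137.83 m at BH-02, so the point is upgradient.

upgradient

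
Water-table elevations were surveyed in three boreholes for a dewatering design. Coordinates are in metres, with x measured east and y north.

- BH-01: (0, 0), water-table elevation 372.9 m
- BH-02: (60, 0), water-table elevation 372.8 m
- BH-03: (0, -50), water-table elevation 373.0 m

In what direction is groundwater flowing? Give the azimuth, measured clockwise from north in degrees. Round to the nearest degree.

∂h/∂x = (372.8 − 372.9) / (60 − 0) = -0.001667
∂h/∂y = (373.0 − 372.9) / (-50 − 0) = -0.002000
Flow direction (−∇h) has components (+0.001667 E, +0.002000 N).
Azimuth = atan2(E, N) = atan2(+0.001667, +0.002000) = 39.8° ≈ 040°.

040°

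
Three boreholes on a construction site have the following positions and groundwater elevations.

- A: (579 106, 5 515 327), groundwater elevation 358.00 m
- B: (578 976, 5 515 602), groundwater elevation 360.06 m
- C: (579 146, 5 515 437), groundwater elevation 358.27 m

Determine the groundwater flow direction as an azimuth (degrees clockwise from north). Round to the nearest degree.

128°

Taking A as reference: B−A = (-130, 275, +2.06); C−A = (40, 110, +0.27).
Determinant of the coordinate differences = (-130)·110 − 40·275 = -25300.
∂h/∂x = [(+2.06)·110 − (+0.27)·275] / -25300 = -0.006022
∂h/∂y = [(-130)·(+0.27) − 40·(+2.06)] / -25300 = +0.004644
Flow direction (−∇h) has components (+0.006022 E, -0.004644 N).
Azimuth = atan2(E, N) = atan2(+0.006022, -0.004644) = 127.6° ≈ 128°.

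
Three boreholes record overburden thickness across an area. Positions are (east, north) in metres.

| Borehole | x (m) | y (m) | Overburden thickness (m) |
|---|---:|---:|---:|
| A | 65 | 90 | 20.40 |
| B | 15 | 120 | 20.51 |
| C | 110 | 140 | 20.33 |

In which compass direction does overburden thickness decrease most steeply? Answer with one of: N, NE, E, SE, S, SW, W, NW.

E

With d = a·x + b·y + c and A as origin, the differences give:
  (-50)·a + 30·b = +0.11
  45·a + 50·b = -0.07
Eliminate b (×50 and ×30, subtract): -3850·a = 7.600 → a = ∂d/∂x = -0.001974
Back-substitute: b = ∂d/∂y = +0.0003766.
Steepest decrease is along −∇f = (+0.001974 E, -0.0003766 N) → east.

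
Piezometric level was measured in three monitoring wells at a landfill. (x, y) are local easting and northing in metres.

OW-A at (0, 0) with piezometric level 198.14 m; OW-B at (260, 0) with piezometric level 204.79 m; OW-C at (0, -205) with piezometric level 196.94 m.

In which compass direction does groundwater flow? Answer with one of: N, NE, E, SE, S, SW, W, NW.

∂h/∂x = (204.79 − 198.14) / (260 − 0) = +0.02558
∂h/∂y = (196.94 − 198.14) / (-205 − 0) = +0.005854
Flow = −∇h = (-0.02558 east, -0.005854 north), which points west.

W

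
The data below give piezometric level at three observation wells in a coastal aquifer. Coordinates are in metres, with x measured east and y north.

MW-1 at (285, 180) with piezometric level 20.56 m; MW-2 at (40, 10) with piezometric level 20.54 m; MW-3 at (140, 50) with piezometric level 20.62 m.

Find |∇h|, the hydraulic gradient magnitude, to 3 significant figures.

Taking MW-1 as reference: MW-2−MW-1 = (-245, -170, -0.02); MW-3−MW-1 = (-145, -130, +0.06).
Solve a·Δx + b·Δy = Δh: det = (-245)·(-130) − (-145)·(-170) = 7200.
∂h/∂x = [(-0.02)·(-130) − (+0.06)·(-170)] / 7200 = +0.001778
∂h/∂y = [(-245)·(+0.06) − (-145)·(-0.02)] / 7200 = -0.002444
|∇h| = √(0.001778² + -0.002444²) = 0.003022

0.00302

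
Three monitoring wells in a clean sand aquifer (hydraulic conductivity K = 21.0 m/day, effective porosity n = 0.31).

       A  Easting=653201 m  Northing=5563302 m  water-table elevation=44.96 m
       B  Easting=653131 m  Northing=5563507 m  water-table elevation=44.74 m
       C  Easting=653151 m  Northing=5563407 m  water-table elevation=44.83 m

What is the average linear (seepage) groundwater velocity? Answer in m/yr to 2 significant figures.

34 m/yr

With h = a·x + b·y + c and A as origin, the differences give:
  (-70)·a + 205·b = -0.22
  (-50)·a + 105·b = -0.13
Eliminate b (×105 and ×205, subtract): 2900·a = 3.550 → a = ∂h/∂x = +0.001224
Back-substitute: b = ∂h/∂y = -0.0006552.
|∇h| = √(0.001224² + -0.0006552²) = 0.001388
Seepage velocity v = K·i/n = 21.0 × 0.001388 / 0.31 = 0.09403 m/day = 34.34 m/yr.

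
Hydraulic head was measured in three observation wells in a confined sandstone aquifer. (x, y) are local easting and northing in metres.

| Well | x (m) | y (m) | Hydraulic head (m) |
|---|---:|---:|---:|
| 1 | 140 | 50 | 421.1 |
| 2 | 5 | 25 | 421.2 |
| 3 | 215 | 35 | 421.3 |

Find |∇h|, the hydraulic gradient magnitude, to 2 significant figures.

With h = a·x + b·y + c and 1 as origin, the differences give:
  (-135)·a + (-25)·b = +0.1
  75·a + (-15)·b = +0.2
Eliminate b (×(-15) and ×(-25), subtract): 3900·a = 3.50 → a = ∂h/∂x = +0.0008974
Back-substitute: b = ∂h/∂y = -0.008846.
|∇h| = √(0.0008974² + -0.008846²) = 0.008891

0.0089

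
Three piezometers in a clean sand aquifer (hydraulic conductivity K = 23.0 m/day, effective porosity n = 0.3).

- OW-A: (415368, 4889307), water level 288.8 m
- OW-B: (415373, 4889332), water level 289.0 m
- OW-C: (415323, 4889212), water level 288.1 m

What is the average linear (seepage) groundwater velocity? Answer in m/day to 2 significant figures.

With h = a·x + b·y + c and OW-A as origin, the differences give:
  5·a + 25·b = +0.2
  (-45)·a + (-95)·b = -0.7
Eliminate b (×(-95) and ×25, subtract): 650·a = -1.50 → a = ∂h/∂x = -0.002308
Back-substitute: b = ∂h/∂y = +0.008462.
|∇h| = √(-0.002308² + 0.008462²) = 0.008771
Seepage velocity v = K·i/n = 23.0 × 0.008771 / 0.3 = 0.6724 m/day.

0.67 m/day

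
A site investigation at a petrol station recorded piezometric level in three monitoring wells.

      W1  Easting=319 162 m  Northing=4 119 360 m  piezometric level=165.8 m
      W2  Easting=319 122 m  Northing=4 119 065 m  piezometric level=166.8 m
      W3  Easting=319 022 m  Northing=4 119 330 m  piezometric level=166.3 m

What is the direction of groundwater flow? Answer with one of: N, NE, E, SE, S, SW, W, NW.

With h = a·x + b·y + c and W1 as origin, the differences give:
  (-40)·a + (-295)·b = +1.0
  (-140)·a + (-30)·b = +0.5
Eliminate b (×(-30) and ×(-295), subtract): -40100·a = 117.50 → a = ∂h/∂x = -0.002930
Back-substitute: b = ∂h/∂y = -0.002993.
Flow = −∇h = (+0.002930 east, +0.002993 north), which points northeast.

NE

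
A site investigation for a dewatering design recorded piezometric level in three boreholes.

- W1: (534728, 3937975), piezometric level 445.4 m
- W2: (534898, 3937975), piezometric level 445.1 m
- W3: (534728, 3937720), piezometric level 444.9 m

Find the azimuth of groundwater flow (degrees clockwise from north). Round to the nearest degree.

∂h/∂x = (445.1 − 445.4) / (534898 − 534728) = -0.001765
∂h/∂y = (444.9 − 445.4) / (3937720 − 3937975) = +0.001961
Flow direction (−∇h) has components (+0.001765 E, -0.001961 N).
Azimuth = atan2(E, N) = atan2(+0.001765, -0.001961) = 138.0° ≈ 138°.

138°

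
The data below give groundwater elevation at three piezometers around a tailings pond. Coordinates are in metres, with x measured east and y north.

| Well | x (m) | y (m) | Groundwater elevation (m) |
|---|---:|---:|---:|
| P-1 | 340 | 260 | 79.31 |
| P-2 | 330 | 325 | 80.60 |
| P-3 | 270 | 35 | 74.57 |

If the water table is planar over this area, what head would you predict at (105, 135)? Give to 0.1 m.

Differences from P-1: to P-2 (Δx, Δy, Δh) = (-10, 65, +1.29); to P-3 = (-70, -225, -4.74).
Determinant of the coordinate differences = (-10)·(-225) − (-70)·65 = 6800.
∂h/∂x = [(+1.29)·(-225) − (-4.74)·65] / 6800 = +0.002625
∂h/∂y = [(-10)·(-4.74) − (-70)·(+1.29)] / 6800 = +0.02025
h(105, 135) = 79.31 + (+0.002625)·(-235) + (+0.02025)·(-125) = 79.31 -0.617 -2.531 = 76.162 m.

76.2 m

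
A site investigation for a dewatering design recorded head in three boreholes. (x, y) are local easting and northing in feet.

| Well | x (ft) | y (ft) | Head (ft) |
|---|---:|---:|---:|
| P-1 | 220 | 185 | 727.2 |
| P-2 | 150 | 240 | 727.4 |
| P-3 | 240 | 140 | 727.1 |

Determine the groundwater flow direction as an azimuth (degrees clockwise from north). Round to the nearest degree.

131°

With h = a·x + b·y + c and P-1 as origin, the differences give:
  (-70)·a + 55·b = +0.2
  20·a + (-45)·b = -0.1
Eliminate b (×(-45) and ×55, subtract): 2050·a = -3.50 → a = ∂h/∂x = -0.001707
Back-substitute: b = ∂h/∂y = +0.001463.
Flow direction (−∇h) has components (+0.001707 E, -0.001463 N).
Azimuth = atan2(E, N) = atan2(+0.001707, -0.001463) = 130.6° ≈ 131°.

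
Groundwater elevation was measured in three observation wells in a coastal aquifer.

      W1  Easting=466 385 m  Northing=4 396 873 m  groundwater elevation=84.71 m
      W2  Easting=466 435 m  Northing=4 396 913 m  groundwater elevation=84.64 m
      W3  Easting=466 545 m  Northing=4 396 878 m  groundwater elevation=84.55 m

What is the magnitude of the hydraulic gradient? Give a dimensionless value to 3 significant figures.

Three-point gradient (reference W1): Δ to W2 = (50, 40, -0.07), Δ to W3 = (160, 5, -0.16).
∂h/∂x = -0.0009837, ∂h/∂y = -0.0005203 (det = -6150).
|∇h| = √(-0.0009837² + -0.0005203²) = 0.001113

0.00111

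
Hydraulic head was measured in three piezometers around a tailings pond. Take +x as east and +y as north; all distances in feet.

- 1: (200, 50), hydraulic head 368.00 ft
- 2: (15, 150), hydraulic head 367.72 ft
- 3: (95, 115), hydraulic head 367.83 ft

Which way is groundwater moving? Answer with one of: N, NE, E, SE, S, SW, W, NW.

NW

Differences from 1: to 2 (Δx, Δy, Δh) = (-185, 100, -0.28); to 3 = (-105, 65, -0.17).
Solve a·Δx + b·Δy = Δh: det = (-185)·65 − (-105)·100 = -1525.
∂h/∂x = [(-0.28)·65 − (-0.17)·100] / -1525 = +0.0007869
∂h/∂y = [(-185)·(-0.17) − (-105)·(-0.28)] / -1525 = -0.001344
Flow = −∇h = (-0.0007869 east, +0.001344 north), which points northwest.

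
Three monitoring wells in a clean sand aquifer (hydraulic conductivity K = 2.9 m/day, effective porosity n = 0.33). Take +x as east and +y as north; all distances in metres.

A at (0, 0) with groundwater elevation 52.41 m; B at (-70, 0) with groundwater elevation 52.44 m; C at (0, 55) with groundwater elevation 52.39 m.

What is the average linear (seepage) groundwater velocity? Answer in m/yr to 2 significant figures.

1.8 m/yr

∂h/∂x = (52.44 − 52.41) / (-70 − 0) = -0.0004286
∂h/∂y = (52.39 − 52.41) / (55 − 0) = -0.0003636
|∇h| = √(-0.0004286² + -0.0003636²) = 0.0005621
Seepage velocity v = K·i/n = 2.9 × 0.0005621 / 0.33 = 0.00494 m/day = 1.804 m/yr.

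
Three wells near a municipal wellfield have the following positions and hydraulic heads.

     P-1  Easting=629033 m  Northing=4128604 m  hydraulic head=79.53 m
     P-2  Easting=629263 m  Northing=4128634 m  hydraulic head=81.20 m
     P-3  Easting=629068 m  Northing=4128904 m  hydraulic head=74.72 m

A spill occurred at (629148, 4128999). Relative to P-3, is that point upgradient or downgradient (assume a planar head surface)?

With h = a·x + b·y + c and P-1 as origin, the differences give:
  230·a + 30·b = +1.67
  35·a + 300·b = -4.81
Eliminate b (×300 and ×30, subtract): 67950·a = 645.300 → a = ∂h/∂x = +0.009497
Back-substitute: b = ∂h/∂y = -0.01714.
Head at (629148, 4128999) = 79.53 + (+0.009497)·(115) + (-0.01714)·(395) = 73.85 m.
That is lower than the 74.72 m at P-3, so the point is downgradient.

downgradient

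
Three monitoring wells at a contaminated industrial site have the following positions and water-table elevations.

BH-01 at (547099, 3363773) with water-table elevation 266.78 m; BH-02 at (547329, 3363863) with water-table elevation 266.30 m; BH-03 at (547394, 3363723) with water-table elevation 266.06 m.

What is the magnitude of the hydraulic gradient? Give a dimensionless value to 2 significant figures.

0.0024

Differences from BH-01: to BH-02 (Δx, Δy, Δh) = (230, 90, -0.48); to BH-03 = (295, -50, -0.72).
Determinant of the coordinate differences = 230·(-50) − 295·90 = -38050.
∂h/∂x = [(-0.48)·(-50) − (-0.72)·90] / -38050 = -0.002334
∂h/∂y = [230·(-0.72) − 295·(-0.48)] / -38050 = +0.0006307
|∇h| = √(-0.002334² + 0.0006307²) = 0.002418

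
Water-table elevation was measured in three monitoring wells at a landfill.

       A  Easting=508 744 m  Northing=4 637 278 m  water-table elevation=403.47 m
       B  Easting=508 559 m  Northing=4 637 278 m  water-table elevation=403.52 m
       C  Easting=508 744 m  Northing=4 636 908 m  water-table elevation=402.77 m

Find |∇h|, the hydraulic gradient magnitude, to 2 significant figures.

0.0019

∂h/∂x = (403.52 − 403.47) / (508559 − 508744) = -0.0002703
∂h/∂y = (402.77 − 403.47) / (4636908 − 4637278) = +0.001892
|∇h| = √(-0.0002703² + 0.001892²) = 0.001911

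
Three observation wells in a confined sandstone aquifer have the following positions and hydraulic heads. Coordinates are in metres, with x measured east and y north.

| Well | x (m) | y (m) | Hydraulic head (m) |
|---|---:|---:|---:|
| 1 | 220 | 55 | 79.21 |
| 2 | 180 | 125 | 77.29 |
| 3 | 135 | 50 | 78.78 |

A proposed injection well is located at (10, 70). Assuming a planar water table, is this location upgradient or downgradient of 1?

Differences from 1: to 2 (Δx, Δy, Δh) = (-40, 70, -1.92); to 3 = (-85, -5, -0.43).
Solve a·Δx + b·Δy = Δh: det = (-40)·(-5) − (-85)·70 = 6150.
∂h/∂x = [(-1.92)·(-5) − (-0.43)·70] / 6150 = +0.006455
∂h/∂y = [(-40)·(-0.43) − (-85)·(-1.92)] / 6150 = -0.02374
Head at (10, 70) = 79.21 + (+0.006455)·(-210) + (-0.02374)·(15) = 77.50 m.
That is lower than the 79.21 m at 1, so the point is downgradient.

downgradient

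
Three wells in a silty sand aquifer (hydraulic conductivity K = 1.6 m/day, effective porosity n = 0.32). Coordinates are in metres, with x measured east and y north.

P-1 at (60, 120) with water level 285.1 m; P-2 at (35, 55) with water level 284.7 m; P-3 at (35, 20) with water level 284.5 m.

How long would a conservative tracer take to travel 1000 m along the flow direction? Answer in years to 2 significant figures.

Three-point gradient (reference P-1): Δ to P-2 = (-25, -65, -0.4), Δ to P-3 = (-25, -100, -0.6).
∂h/∂x = +0.001143, ∂h/∂y = +0.005714 (det = 875).
|∇h| = √(0.001143² + 0.005714²) = 0.005827
Seepage velocity v = K·i/n = 1.6 × 0.005827 / 0.32 = 0.02914 m/day.
t = 1000 / 0.02914 = 3.432e+04 days = 94 years.

94 years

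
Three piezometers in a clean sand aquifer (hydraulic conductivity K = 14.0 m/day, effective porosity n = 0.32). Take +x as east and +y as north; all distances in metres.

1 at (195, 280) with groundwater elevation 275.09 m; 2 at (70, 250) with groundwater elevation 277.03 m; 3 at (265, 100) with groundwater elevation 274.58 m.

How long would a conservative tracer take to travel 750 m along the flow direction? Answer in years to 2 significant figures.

Differences from 1: to 2 (Δx, Δy, Δh) = (-125, -30, +1.94); to 3 = (70, -180, -0.51).
Determinant of the coordinate differences = (-125)·(-180) − 70·(-30) = 24600.
∂h/∂x = [(+1.94)·(-180) − (-0.51)·(-30)] / 24600 = -0.01482
∂h/∂y = [(-125)·(-0.51) − 70·(+1.94)] / 24600 = -0.002929
|∇h| = √(-0.01482² + -0.002929²) = 0.01511
Seepage velocity v = K·i/n = 14.0 × 0.01511 / 0.32 = 0.6611 m/day.
t = 750 / 0.6611 = 1134 days = 3.1 years.

3.1 years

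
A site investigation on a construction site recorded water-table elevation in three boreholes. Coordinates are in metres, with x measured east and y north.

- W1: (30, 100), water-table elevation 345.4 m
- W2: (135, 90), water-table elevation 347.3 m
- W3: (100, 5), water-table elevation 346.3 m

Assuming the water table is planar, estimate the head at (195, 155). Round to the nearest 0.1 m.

348.7 m

Differences from W1: to W2 (Δx, Δy, Δh) = (105, -10, +1.9); to W3 = (70, -95, +0.9).
Solve a·Δx + b·Δy = Δh: det = 105·(-95) − 70·(-10) = -9275.
∂h/∂x = [(+1.9)·(-95) − (+0.9)·(-10)] / -9275 = +0.01849
∂h/∂y = [105·(+0.9) − 70·(+1.9)] / -9275 = +0.004151
h(195, 155) = 345.4 + (+0.01849)·(165) + (+0.004151)·(55) = 345.4 +3.051 +0.228 = 348.679 m.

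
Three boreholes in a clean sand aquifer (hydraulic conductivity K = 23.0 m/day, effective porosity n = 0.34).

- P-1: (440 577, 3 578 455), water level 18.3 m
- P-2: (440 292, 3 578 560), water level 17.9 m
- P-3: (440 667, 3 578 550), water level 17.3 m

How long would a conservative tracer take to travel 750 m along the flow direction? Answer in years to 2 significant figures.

With h = a·x + b·y + c and P-1 as origin, the differences give:
  (-285)·a + 105·b = -0.4
  90·a + 95·b = -1.0
Eliminate b (×95 and ×105, subtract): -36525·a = 67.00 → a = ∂h/∂x = -0.001834
Back-substitute: b = ∂h/∂y = -0.008789.
|∇h| = √(-0.001834² + -0.008789²) = 0.008978
Seepage velocity v = K·i/n = 23.0 × 0.008978 / 0.34 = 0.6073 m/day.
t = 750 / 0.6073 = 1235 days = 3.38 years.

3.4 years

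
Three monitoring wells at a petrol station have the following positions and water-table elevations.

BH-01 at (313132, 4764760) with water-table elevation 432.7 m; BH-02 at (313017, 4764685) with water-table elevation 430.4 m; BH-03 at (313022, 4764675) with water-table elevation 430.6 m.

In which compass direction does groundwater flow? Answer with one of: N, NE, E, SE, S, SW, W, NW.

W

Taking BH-01 as reference: BH-02−BH-01 = (-115, -75, -2.3); BH-03−BH-01 = (-110, -85, -2.1).
Solve a·Δx + b·Δy = Δh: det = (-115)·(-85) − (-110)·(-75) = 1525.
∂h/∂x = [(-2.3)·(-85) − (-2.1)·(-75)] / 1525 = +0.02492
∂h/∂y = [(-115)·(-2.1) − (-110)·(-2.3)] / 1525 = -0.007541
Flow = −∇h = (-0.02492 east, +0.007541 north), which points west.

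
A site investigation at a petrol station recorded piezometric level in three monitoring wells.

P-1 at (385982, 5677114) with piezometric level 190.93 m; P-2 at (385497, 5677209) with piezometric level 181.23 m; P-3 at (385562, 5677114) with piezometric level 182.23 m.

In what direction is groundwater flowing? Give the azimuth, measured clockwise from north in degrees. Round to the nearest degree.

Differences from P-1: to P-2 (Δx, Δy, Δh) = (-485, 95, -9.70); to P-3 = (-420, 0, -8.70).
Solve a·Δx + b·Δy = Δh: det = (-485)·0 − (-420)·95 = 39900.
∂h/∂x = [(-9.70)·0 − (-8.70)·95] / 39900 = +0.02071
∂h/∂y = [(-485)·(-8.70) − (-420)·(-9.70)] / 39900 = +0.003647
Flow direction (−∇h) has components (-0.02071 E, -0.003647 N).
Azimuth = atan2(E, N) = atan2(-0.02071, -0.003647) = 260.0° ≈ 260°.

260°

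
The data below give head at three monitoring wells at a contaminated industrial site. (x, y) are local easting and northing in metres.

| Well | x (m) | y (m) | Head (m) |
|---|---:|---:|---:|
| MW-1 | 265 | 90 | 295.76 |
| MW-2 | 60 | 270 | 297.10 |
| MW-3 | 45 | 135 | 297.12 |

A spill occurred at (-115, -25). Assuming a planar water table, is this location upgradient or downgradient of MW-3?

upgradient

Differences from MW-1: to MW-2 (Δx, Δy, Δh) = (-205, 180, +1.34); to MW-3 = (-220, 45, +1.36).
Solve a·Δx + b·Δy = Δh: det = (-205)·45 − (-220)·180 = 30375.
∂h/∂x = [(+1.34)·45 − (+1.36)·180] / 30375 = -0.006074
∂h/∂y = [(-205)·(+1.36) − (-220)·(+1.34)] / 30375 = +0.0005267
Head at (-115, -25) = 295.76 + (-0.006074)·(-380) + (+0.0005267)·(-115) = 298.01 m.
That is higher than the 297.12 m at MW-3, so the point is upgradient.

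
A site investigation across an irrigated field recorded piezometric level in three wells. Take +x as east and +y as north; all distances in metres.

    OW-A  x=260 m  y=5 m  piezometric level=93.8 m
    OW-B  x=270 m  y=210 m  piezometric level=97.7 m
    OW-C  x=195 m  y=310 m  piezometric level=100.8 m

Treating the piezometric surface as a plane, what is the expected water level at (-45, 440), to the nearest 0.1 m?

107.0 m

Taking OW-A as reference: OW-B−OW-A = (10, 205, +3.9); OW-C−OW-A = (-65, 305, +7.0).
Solve a·Δx + b·Δy = Δh: det = 10·305 − (-65)·205 = 16375.
∂h/∂x = [(+3.9)·305 − (+7.0)·205] / 16375 = -0.01499
∂h/∂y = [10·(+7.0) − (-65)·(+3.9)] / 16375 = +0.01976
h(-45, 440) = 93.8 + (-0.01499)·(-305) + (+0.01976)·(435) = 93.8 +4.573 +8.594 = 106.966 m.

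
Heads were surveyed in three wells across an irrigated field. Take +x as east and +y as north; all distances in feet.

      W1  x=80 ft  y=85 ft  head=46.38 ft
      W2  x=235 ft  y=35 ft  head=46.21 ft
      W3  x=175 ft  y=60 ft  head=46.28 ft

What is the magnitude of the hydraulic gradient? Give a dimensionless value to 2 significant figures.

0.0011

Taking W1 as reference: W2−W1 = (155, -50, -0.17); W3−W1 = (95, -25, -0.10).
Solve a·Δx + b·Δy = Δh: det = 155·(-25) − 95·(-50) = 875.
∂h/∂x = [(-0.17)·(-25) − (-0.10)·(-50)] / 875 = -0.0008571
∂h/∂y = [155·(-0.10) − 95·(-0.17)] / 875 = +0.0007429
|∇h| = √(-0.0008571² + 0.0007429²) = 0.001134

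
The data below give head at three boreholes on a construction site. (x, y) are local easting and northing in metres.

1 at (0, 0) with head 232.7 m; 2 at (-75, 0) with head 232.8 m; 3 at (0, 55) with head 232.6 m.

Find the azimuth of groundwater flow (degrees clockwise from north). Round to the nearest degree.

∂h/∂x = (232.8 − 232.7) / (-75 − 0) = -0.001333
∂h/∂y = (232.6 − 232.7) / (55 − 0) = -0.001818
Flow direction (−∇h) has components (+0.001333 E, +0.001818 N).
Azimuth = atan2(E, N) = atan2(+0.001333, +0.001818) = 36.3° ≈ 036°.

036°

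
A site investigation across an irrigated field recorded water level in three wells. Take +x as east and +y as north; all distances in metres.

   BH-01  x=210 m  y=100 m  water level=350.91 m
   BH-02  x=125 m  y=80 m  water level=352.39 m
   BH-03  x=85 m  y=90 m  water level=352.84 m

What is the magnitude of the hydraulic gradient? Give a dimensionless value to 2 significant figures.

Differences from BH-01: to BH-02 (Δx, Δy, Δh) = (-85, -20, +1.48); to BH-03 = (-125, -10, +1.93).
Solve a·Δx + b·Δy = Δh: det = (-85)·(-10) − (-125)·(-20) = -1650.
∂h/∂x = [(+1.48)·(-10) − (+1.93)·(-20)] / -1650 = -0.01442
∂h/∂y = [(-85)·(+1.93) − (-125)·(+1.48)] / -1650 = -0.01270
|∇h| = √(-0.01442² + -0.01270²) = 0.01922

0.019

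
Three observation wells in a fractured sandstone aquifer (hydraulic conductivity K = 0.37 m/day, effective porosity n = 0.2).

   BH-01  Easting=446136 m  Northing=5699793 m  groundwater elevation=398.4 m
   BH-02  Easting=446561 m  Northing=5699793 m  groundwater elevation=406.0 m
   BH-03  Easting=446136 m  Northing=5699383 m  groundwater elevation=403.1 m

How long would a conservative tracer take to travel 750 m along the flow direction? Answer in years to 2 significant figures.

52 years

∂h/∂x = (406.0 − 398.4) / (446561 − 446136) = +0.01788
∂h/∂y = (403.1 − 398.4) / (5699383 − 5699793) = -0.01146
|∇h| = √(0.01788² + -0.01146²) = 0.02124
Seepage velocity v = K·i/n = 0.37 × 0.02124 / 0.2 = 0.03929 m/day.
t = 750 / 0.03929 = 1.909e+04 days = 52.3 years.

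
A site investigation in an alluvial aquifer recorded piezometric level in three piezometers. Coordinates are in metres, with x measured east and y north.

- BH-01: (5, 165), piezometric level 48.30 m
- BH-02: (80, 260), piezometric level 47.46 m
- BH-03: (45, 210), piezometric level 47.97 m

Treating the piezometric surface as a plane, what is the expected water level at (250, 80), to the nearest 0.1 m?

Differences from BH-01: to BH-02 (Δx, Δy, Δh) = (75, 95, -0.84); to BH-03 = (40, 45, -0.33).
Solve a·Δx + b·Δy = Δh: det = 75·45 − 40·95 = -425.
∂h/∂x = [(-0.84)·45 − (-0.33)·95] / -425 = +0.01518
∂h/∂y = [75·(-0.33) − 40·(-0.84)] / -425 = -0.02082
h(250, 80) = 48.30 + (+0.01518)·(245) + (-0.02082)·(-85) = 48.30 +3.718 +1.770 = 53.788 m.

53.8 m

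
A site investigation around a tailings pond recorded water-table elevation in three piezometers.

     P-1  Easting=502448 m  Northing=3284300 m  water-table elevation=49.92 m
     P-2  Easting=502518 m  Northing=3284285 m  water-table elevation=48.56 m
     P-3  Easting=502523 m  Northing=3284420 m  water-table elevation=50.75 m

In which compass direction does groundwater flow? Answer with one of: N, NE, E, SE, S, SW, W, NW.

SE

Taking P-1 as reference: P-2−P-1 = (70, -15, -1.36); P-3−P-1 = (75, 120, +0.83).
Determinant of the coordinate differences = 70·120 − 75·(-15) = 9525.
∂h/∂x = [(-1.36)·120 − (+0.83)·(-15)] / 9525 = -0.01583
∂h/∂y = [70·(+0.83) − 75·(-1.36)] / 9525 = +0.01681
Flow = −∇h = (+0.01583 east, -0.01681 north), which points southeast.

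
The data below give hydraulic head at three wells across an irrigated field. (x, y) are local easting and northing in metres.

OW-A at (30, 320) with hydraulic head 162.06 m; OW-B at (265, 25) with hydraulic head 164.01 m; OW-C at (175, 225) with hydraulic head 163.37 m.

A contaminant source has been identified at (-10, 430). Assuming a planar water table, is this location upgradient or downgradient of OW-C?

downgradient

With h = a·x + b·y + c and OW-A as origin, the differences give:
  235·a + (-295)·b = +1.95
  145·a + (-95)·b = +1.31
Eliminate b (×(-95) and ×(-295), subtract): 20450·a = 201.200 → a = ∂h/∂x = +0.009839
Back-substitute: b = ∂h/∂y = +0.001227.
Head at (-10, 430) = 162.06 + (+0.009839)·(-40) + (+0.001227)·(110) = 161.80 m.
That is lower than the 163.37 m at OW-C, so the point is downgradient.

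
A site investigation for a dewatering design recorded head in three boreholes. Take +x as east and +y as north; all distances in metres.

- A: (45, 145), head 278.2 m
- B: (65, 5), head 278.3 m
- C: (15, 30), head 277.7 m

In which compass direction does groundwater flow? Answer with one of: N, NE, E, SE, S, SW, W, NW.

Three-point gradient (reference A): Δ to B = (20, -140, +0.1), Δ to C = (-30, -115, -0.5).
∂h/∂x = +0.01254, ∂h/∂y = +0.001077 (det = -6500).
Flow = −∇h = (-0.01254 east, -0.001077 north), which points west.

W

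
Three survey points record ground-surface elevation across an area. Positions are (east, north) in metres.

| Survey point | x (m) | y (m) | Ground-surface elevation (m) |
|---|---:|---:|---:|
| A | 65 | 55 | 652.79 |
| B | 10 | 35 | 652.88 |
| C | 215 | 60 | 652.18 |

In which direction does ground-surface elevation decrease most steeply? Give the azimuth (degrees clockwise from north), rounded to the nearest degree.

150°

Three-point gradient (reference A): Δ to B = (-55, -20, +0.09), Δ to C = (150, 5, -0.61).
∂z/∂x = -0.004312, ∂z/∂y = +0.007358 (det = 2725).
Steepest decrease is along −∇f: components (+0.004312 E, -0.007358 N).
Azimuth = atan2(+0.004312, -0.007358) = 149.6° ≈ 150°.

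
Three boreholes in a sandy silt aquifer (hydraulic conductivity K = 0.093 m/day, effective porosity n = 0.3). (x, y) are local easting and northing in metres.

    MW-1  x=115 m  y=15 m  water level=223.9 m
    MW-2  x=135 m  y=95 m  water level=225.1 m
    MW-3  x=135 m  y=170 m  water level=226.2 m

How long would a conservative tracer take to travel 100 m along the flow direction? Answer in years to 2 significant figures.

60 years

With h = a·x + b·y + c and MW-1 as origin, the differences give:
  20·a + 80·b = +1.2
  20·a + 155·b = +2.3
Eliminate b (×155 and ×80, subtract): 1500·a = 2.00 → a = ∂h/∂x = +0.001333
Back-substitute: b = ∂h/∂y = +0.01467.
|∇h| = √(0.001333² + 0.01467²) = 0.01473
Seepage velocity v = K·i/n = 0.093 × 0.01473 / 0.3 = 0.004566 m/day.
t = 100 / 0.004566 = 2.19e+04 days = 60 years.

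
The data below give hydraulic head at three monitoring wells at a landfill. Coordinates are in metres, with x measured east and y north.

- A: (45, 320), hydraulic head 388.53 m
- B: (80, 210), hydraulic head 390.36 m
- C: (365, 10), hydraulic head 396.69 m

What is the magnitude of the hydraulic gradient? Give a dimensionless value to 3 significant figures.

Taking A as reference: B−A = (35, -110, +1.83); C−A = (320, -310, +8.16).
Solve a·Δx + b·Δy = Δh: det = 35·(-310) − 320·(-110) = 24350.
∂h/∂x = [(+1.83)·(-310) − (+8.16)·(-110)] / 24350 = +0.01356
∂h/∂y = [35·(+8.16) − 320·(+1.83)] / 24350 = -0.01232
|∇h| = √(0.01356² + -0.01232²) = 0.01832

0.0183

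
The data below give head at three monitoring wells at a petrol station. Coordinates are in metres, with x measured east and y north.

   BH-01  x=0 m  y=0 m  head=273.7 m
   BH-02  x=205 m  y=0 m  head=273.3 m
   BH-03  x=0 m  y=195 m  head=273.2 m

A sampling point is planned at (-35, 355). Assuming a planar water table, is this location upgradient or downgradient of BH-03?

∂h/∂x = (273.3 − 273.7) / (205 − 0) = -0.001951
∂h/∂y = (273.2 − 273.7) / (195 − 0) = -0.002564
Head at (-35, 355) = 273.7 + (-0.001951)·(-35) + (-0.002564)·(355) = 272.86 m.
That is lower than the 273.2 m at BH-03, so the point is downgradient.

downgradient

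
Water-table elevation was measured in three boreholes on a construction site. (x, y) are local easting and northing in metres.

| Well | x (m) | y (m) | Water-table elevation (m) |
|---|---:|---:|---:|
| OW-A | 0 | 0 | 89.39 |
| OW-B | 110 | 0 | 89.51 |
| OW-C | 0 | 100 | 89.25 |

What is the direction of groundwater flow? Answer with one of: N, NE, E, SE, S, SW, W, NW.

NW

∂h/∂x = (89.51 − 89.39) / (110 − 0) = +0.001091
∂h/∂y = (89.25 − 89.39) / (100 − 0) = -0.001400
Flow = −∇h = (-0.001091 east, +0.001400 north), which points northwest.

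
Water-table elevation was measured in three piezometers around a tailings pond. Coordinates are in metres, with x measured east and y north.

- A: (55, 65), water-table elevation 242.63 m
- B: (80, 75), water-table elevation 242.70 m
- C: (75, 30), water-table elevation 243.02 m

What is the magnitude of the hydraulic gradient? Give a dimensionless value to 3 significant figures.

0.00976

With h = a·x + b·y + c and A as origin, the differences give:
  25·a + 10·b = +0.07
  20·a + (-35)·b = +0.39
Eliminate b (×(-35) and ×10, subtract): -1075·a = -6.350 → a = ∂h/∂x = +0.005907
Back-substitute: b = ∂h/∂y = -0.007767.
|∇h| = √(0.005907² + -0.007767²) = 0.009758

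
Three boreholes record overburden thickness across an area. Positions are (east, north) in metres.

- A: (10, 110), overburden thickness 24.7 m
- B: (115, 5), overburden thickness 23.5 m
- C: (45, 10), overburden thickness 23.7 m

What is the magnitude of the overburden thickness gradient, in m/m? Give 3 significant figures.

With d = a·x + b·y + c and A as origin, the differences give:
  105·a + (-105)·b = -1.2
  35·a + (-100)·b = -1.0
Eliminate b (×(-100) and ×(-105), subtract): -6825·a = 15.00 → a = ∂d/∂x = -0.002198
Back-substitute: b = ∂d/∂y = +0.009231.
|∇f| = √(-0.002198² + 0.009231²) = 0.009489 m/m

0.00949 m/m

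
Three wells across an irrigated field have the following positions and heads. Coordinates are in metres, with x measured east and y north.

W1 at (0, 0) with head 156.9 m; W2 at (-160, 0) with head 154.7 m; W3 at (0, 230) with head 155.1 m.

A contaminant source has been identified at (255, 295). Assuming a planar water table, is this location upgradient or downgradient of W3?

∂h/∂x = (154.7 − 156.9) / (-160 − 0) = +0.01375
∂h/∂y = (155.1 − 156.9) / (230 − 0) = -0.007826
Head at (255, 295) = 156.9 + (+0.01375)·(255) + (-0.007826)·(295) = 158.10 m.
That is higher than the 155.1 m at W3, so the point is upgradient.

upgradient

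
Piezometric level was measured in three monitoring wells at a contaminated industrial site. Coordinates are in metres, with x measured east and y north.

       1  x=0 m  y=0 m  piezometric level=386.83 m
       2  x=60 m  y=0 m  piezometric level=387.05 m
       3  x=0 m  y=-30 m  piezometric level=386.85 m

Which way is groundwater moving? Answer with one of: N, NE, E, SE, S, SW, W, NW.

W

∂h/∂x = (387.05 − 386.83) / (60 − 0) = +0.003667
∂h/∂y = (386.85 − 386.83) / (-30 − 0) = -0.0006667
Flow = −∇h = (-0.003667 east, +0.0006667 north), which points west.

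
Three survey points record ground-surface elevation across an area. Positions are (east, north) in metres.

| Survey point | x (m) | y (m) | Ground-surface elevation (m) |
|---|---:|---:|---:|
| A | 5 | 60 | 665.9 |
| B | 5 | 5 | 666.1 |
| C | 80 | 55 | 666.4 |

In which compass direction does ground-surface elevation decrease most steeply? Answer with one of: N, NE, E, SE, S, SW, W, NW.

NW

Differences from A: to B (Δx, Δy, Δh) = (0, -55, +0.2); to C = (75, -5, +0.5).
Determinant of the coordinate differences = 0·(-5) − 75·(-55) = 4125.
∂z/∂x = [(+0.2)·(-5) − (+0.5)·(-55)] / 4125 = +0.006424
∂z/∂y = [0·(+0.5) − 75·(+0.2)] / 4125 = -0.003636
Steepest decrease is along −∇f = (-0.006424 E, +0.003636 N) → northwest.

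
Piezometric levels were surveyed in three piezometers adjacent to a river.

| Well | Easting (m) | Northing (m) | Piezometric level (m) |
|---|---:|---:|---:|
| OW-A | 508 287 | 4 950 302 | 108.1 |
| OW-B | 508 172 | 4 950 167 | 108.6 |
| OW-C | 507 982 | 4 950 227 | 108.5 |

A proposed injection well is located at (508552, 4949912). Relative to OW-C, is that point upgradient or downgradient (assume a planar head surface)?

Differences from OW-A: to OW-B (Δx, Δy, Δh) = (-115, -135, +0.5); to OW-C = (-305, -75, +0.4).
Solve a·Δx + b·Δy = Δh: det = (-115)·(-75) − (-305)·(-135) = -32550.
∂h/∂x = [(+0.5)·(-75) − (+0.4)·(-135)] / -32550 = -0.0005069
∂h/∂y = [(-115)·(+0.4) − (-305)·(+0.5)] / -32550 = -0.003272
Head at (508552, 4949912) = 108.1 + (-0.0005069)·(265) + (-0.003272)·(-390) = 109.24 m.
That is higher than the 108.5 m at OW-C, so the point is upgradient.

upgradient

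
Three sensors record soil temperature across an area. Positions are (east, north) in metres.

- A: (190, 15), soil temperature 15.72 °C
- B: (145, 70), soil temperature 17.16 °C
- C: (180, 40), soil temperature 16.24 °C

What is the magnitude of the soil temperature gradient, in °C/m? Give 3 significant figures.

0.0203 °C/m

Differences from A: to B (Δx, Δy, Δh) = (-45, 55, +1.44); to C = (-10, 25, +0.52).
Determinant of the coordinate differences = (-45)·25 − (-10)·55 = -575.
∂T/∂x = [(+1.44)·25 − (+0.52)·55] / -575 = -0.01287
∂T/∂y = [(-45)·(+0.52) − (-10)·(+1.44)] / -575 = +0.01565
|∇f| = √(-0.01287² + 0.01565²) = 0.02026 °C/m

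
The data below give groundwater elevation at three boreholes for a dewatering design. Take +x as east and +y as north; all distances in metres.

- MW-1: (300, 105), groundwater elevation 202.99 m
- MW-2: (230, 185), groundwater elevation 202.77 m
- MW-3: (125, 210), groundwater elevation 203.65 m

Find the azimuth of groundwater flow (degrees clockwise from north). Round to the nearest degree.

Taking MW-1 as reference: MW-2−MW-1 = (-70, 80, -0.22); MW-3−MW-1 = (-175, 105, +0.66).
Solve a·Δx + b·Δy = Δh: det = (-70)·105 − (-175)·80 = 6650.
∂h/∂x = [(-0.22)·105 − (+0.66)·80] / 6650 = -0.01141
∂h/∂y = [(-70)·(+0.66) − (-175)·(-0.22)] / 6650 = -0.01274
Flow direction (−∇h) has components (+0.01141 E, +0.01274 N).
Azimuth = atan2(E, N) = atan2(+0.01141, +0.01274) = 41.9° ≈ 042°.

042°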